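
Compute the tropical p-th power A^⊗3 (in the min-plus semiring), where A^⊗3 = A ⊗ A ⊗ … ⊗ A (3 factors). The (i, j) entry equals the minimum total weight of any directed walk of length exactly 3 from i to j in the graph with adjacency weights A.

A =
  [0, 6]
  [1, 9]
A^⊗3 =
  [0, 6]
  [1, 7]

Each entry (A^⊗3)_ij equals the minimum over all length-3 walks i = v_0 → v_1 → … → v_3 = j of Σ_t A[v_t][v_{t+1}]. For example, for (i, j) = (0, 1) we minimise over 4 possible intermediate vertex sequences; the minimum is 6, attained along the walk 0 → 0 → 0 → 1.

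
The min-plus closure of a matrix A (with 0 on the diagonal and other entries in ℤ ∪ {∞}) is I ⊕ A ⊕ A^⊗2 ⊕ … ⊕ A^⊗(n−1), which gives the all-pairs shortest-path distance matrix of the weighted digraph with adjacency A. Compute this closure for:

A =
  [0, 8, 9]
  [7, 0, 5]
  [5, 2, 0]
Closure =
  [0, 8, 9]
  [7, 0, 5]
  [5, 2, 0]

This is the Floyd-Warshall all-pairs shortest-path computation. For each intermediate vertex k = 0, 1, …, 2, update dist[i][j] ← min(dist[i][j], dist[i][k] + dist[k][j]). The final matrix gives, for each (i, j), the minimum total weight of any directed path from i to j (possibly empty when i = j).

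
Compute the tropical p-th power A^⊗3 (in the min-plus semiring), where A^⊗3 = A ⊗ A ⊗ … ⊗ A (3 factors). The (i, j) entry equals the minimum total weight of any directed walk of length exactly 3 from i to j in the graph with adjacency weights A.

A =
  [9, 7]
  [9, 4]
A^⊗3 =
  [20, 15]
  [17, 12]

Each entry (A^⊗3)_ij equals the minimum over all length-3 walks i = v_0 → v_1 → … → v_3 = j of Σ_t A[v_t][v_{t+1}]. For example, for (i, j) = (0, 1) we minimise over 4 possible intermediate vertex sequences; the minimum is 15, attained along the walk 0 → 1 → 1 → 1.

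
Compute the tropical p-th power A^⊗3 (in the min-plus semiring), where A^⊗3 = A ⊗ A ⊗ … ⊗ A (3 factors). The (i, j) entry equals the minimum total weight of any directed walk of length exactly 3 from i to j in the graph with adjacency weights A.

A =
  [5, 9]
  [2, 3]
A^⊗3 =
  [14, 15]
  [8, 9]

Each entry (A^⊗3)_ij equals the minimum over all length-3 walks i = v_0 → v_1 → … → v_3 = j of Σ_t A[v_t][v_{t+1}]. For example, for (i, j) = (0, 1) we minimise over 4 possible intermediate vertex sequences; the minimum is 15, attained along the walk 0 → 1 → 1 → 1.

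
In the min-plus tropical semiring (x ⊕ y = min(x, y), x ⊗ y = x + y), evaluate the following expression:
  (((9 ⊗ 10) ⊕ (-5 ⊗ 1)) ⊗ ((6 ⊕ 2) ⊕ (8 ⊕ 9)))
(((9 ⊗ 10) ⊕ (-5 ⊗ 1)) ⊗ ((6 ⊕ 2) ⊕ (8 ⊕ 9))) = -2

Expand innermost to outermost. Recall ⊕ takes the minimum of its arguments and ⊗ takes their sum. Working out the expression (((9 ⊗ 10) ⊕ (-5 ⊗ 1)) ⊗ ((6 ⊕ 2) ⊕ (8 ⊕ 9))) gives -2.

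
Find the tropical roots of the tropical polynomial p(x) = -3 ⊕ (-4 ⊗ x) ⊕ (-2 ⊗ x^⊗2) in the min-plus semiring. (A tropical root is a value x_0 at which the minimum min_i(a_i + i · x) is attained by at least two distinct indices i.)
Roots: {-2, 1}

Each tropical root is a break point of the lower envelope of the lines y = a_i + i · x (there are 3 lines, with slopes 0, 1, ..., 2). Only the lines that attain the minimum somewhere contribute to roots; other lines are dominated. Here the surviving (envelope) indices are i = 2, i = 1, i = 0.
Intersections between consecutive envelope lines give the roots: for adjacent envelope indices i < j the intersection is x = (a_i − a_j) / (j − i). Reading off the sorted break points: {-2, 1}.
Verification: at each break x_0, at least two indices attain the minimum of min_i(a_i + i · x_0).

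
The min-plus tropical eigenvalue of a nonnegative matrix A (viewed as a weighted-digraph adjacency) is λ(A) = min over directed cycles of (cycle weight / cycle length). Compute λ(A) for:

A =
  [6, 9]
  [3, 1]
λ(A) = 1

Enumerate directed cycles and compute their means (weight / length). Sample:
  cycle 0 → 0: weight = 6, length = 1, mean = 6/1 ≈ 6.000
  cycle 1 → 1: weight = 1, length = 1, mean = 1/1 ≈ 1.000
  cycle 0 → 1 → 0: weight = 12, length = 2, mean = 12/2 ≈ 6.000
  cycle 1 → 0 → 1: weight = 12, length = 2, mean = 12/2 ≈ 6.000
Minimum mean = 1.000, attained e.g. along the cycle 1 → 1 with weight 1 and length 1. So λ(A) = 1/1 = 1.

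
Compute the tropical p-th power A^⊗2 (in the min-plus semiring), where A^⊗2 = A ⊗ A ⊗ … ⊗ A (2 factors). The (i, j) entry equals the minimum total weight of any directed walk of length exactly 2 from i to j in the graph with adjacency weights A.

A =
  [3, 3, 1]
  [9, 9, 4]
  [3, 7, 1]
A^⊗2 =
  [4, 6, 2]
  [7, 11, 5]
  [4, 6, 2]

Each entry (A^⊗2)_ij equals the minimum over all length-2 walks i = v_0 → v_1 → … → v_2 = j of Σ_t A[v_t][v_{t+1}]. For example, for (i, j) = (0, 2) we minimise over 3 possible intermediate vertex sequences; the minimum is 2, attained along the walk 0 → 2 → 2.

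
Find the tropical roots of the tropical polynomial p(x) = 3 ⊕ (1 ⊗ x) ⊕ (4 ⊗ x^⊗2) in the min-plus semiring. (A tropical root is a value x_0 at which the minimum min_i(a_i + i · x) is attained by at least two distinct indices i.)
Roots: {-3, 2}

Each tropical root is a break point of the lower envelope of the lines y = a_i + i · x (there are 3 lines, with slopes 0, 1, ..., 2). Only the lines that attain the minimum somewhere contribute to roots; other lines are dominated. Here the surviving (envelope) indices are i = 2, i = 1, i = 0.
Intersections between consecutive envelope lines give the roots: for adjacent envelope indices i < j the intersection is x = (a_i − a_j) / (j − i). Reading off the sorted break points: {-3, 2}.
Verification: at each break x_0, at least two indices attain the minimum of min_i(a_i + i · x_0).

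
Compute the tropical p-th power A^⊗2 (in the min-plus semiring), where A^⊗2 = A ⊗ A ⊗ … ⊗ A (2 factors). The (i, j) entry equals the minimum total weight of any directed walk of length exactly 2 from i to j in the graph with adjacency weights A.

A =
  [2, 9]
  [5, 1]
A^⊗2 =
  [4, 10]
  [6, 2]

Each entry (A^⊗2)_ij equals the minimum over all length-2 walks i = v_0 → v_1 → … → v_2 = j of Σ_t A[v_t][v_{t+1}]. For example, for (i, j) = (0, 1) we minimise over 2 possible intermediate vertex sequences; the minimum is 10, attained along the walk 0 → 1 → 1.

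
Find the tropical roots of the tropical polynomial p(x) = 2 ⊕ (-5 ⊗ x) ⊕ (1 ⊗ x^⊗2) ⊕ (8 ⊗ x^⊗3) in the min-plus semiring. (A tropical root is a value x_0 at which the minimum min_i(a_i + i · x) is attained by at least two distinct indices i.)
Roots: {-7, -6, 7}

Each tropical root is a break point of the lower envelope of the lines y = a_i + i · x (there are 4 lines, with slopes 0, 1, ..., 3). Only the lines that attain the minimum somewhere contribute to roots; other lines are dominated. Here the surviving (envelope) indices are i = 3, i = 2, i = 1, i = 0.
Intersections between consecutive envelope lines give the roots: for adjacent envelope indices i < j the intersection is x = (a_i − a_j) / (j − i). Reading off the sorted break points: {-7, -6, 7}.
Verification: at each break x_0, at least two indices attain the minimum of min_i(a_i + i · x_0).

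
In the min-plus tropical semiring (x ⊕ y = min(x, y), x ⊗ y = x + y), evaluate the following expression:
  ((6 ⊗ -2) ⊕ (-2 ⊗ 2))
((6 ⊗ -2) ⊕ (-2 ⊗ 2)) = 0

Expand innermost to outermost. Recall ⊕ takes the minimum of its arguments and ⊗ takes their sum. Working out the expression ((6 ⊗ -2) ⊕ (-2 ⊗ 2)) gives 0.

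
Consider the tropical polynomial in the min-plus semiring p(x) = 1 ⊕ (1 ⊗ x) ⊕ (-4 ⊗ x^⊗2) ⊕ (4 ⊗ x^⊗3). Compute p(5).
p(5) = 1

A tropical monomial a ⊗ x^⊗i evaluates to a + i · x. Evaluating each term at x = 5:
  Term 0 contributes 1 + 0 · 5 = 1
  Term 1 contributes 1 + 1 · 5 = 6
  Term 2 contributes -4 + 2 · 5 = 6
  Term 3 contributes 4 + 3 · 5 = 19
p(5) = ⊕ of these = min[1, 6, 6, 19] = 1.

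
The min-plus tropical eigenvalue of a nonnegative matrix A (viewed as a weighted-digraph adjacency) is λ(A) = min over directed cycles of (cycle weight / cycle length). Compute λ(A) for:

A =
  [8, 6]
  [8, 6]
λ(A) = 6

Enumerate directed cycles and compute their means (weight / length). Sample:
  cycle 0 → 0: weight = 8, length = 1, mean = 8/1 ≈ 8.000
  cycle 1 → 1: weight = 6, length = 1, mean = 6/1 ≈ 6.000
  cycle 0 → 1 → 0: weight = 14, length = 2, mean = 14/2 ≈ 7.000
  cycle 1 → 0 → 1: weight = 14, length = 2, mean = 14/2 ≈ 7.000
Minimum mean = 6.000, attained e.g. along the cycle 1 → 1 with weight 6 and length 1. So λ(A) = 6/1 = 6.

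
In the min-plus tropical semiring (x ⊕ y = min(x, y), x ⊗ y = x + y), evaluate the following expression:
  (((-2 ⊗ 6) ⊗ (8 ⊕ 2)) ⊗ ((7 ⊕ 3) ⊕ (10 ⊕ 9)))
(((-2 ⊗ 6) ⊗ (8 ⊕ 2)) ⊗ ((7 ⊕ 3) ⊕ (10 ⊕ 9))) = 9

Expand innermost to outermost. Recall ⊕ takes the minimum of its arguments and ⊗ takes their sum. Working out the expression (((-2 ⊗ 6) ⊗ (8 ⊕ 2)) ⊗ ((7 ⊕ 3) ⊕ (10 ⊕ 9))) gives 9.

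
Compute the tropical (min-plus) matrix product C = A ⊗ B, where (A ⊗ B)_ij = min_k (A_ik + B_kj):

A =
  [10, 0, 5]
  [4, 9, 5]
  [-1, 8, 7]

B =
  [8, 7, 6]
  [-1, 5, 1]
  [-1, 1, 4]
A ⊗ B =
  [-1, 5, 1]
  [4, 6, 9]
  [6, 6, 5]

Apply the min-plus product entry-by-entry:
  C[0][0] = min over k of (A[0][0] + B[0][0] = 10 + 8 = 18, A[0][1] + B[1][0] = 0 + -1 = -1, A[0][2] + B[2][0] = 5 + -1 = 4) = -1 (attained at k = 1)
  C[0][1] = min over k of (A[0][0] + B[0][1] = 10 + 7 = 17, A[0][1] + B[1][1] = 0 + 5 = 5, A[0][2] + B[2][1] = 5 + 1 = 6) = 5 (attained at k = 1)
  C[0][2] = min over k of (A[0][0] + B[0][2] = 10 + 6 = 16, A[0][1] + B[1][2] = 0 + 1 = 1, A[0][2] + B[2][2] = 5 + 4 = 9) = 1 (attained at k = 1)
  C[1][0] = min over k of (A[1][0] + B[0][0] = 4 + 8 = 12, A[1][1] + B[1][0] = 9 + -1 = 8, A[1][2] + B[2][0] = 5 + -1 = 4) = 4 (attained at k = 2)
  C[1][1] = min over k of (A[1][0] + B[0][1] = 4 + 7 = 11, A[1][1] + B[1][1] = 9 + 5 = 14, A[1][2] + B[2][1] = 5 + 1 = 6) = 6 (attained at k = 2)
  C[1][2] = min over k of (A[1][0] + B[0][2] = 4 + 6 = 10, A[1][1] + B[1][2] = 9 + 1 = 10, A[1][2] + B[2][2] = 5 + 4 = 9) = 9 (attained at k = 2)
  C[2][0] = min over k of (A[2][0] + B[0][0] = -1 + 8 = 7, A[2][1] + B[1][0] = 8 + -1 = 7, A[2][2] + B[2][0] = 7 + -1 = 6) = 6 (attained at k = 2)
  C[2][1] = min over k of (A[2][0] + B[0][1] = -1 + 7 = 6, A[2][1] + B[1][1] = 8 + 5 = 13, A[2][2] + B[2][1] = 7 + 1 = 8) = 6 (attained at k = 0)
  C[2][2] = min over k of (A[2][0] + B[0][2] = -1 + 6 = 5, A[2][1] + B[1][2] = 8 + 1 = 9, A[2][2] + B[2][2] = 7 + 4 = 11) = 5 (attained at k = 0)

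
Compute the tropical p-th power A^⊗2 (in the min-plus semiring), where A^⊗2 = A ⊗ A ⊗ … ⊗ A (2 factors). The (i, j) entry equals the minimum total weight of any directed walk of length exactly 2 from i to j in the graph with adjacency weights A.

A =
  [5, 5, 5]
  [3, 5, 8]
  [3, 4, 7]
A^⊗2 =
  [8, 9, 10]
  [8, 8, 8]
  [7, 8, 8]

Each entry (A^⊗2)_ij equals the minimum over all length-2 walks i = v_0 → v_1 → … → v_2 = j of Σ_t A[v_t][v_{t+1}]. For example, for (i, j) = (0, 2) we minimise over 3 possible intermediate vertex sequences; the minimum is 10, attained along the walk 0 → 0 → 2.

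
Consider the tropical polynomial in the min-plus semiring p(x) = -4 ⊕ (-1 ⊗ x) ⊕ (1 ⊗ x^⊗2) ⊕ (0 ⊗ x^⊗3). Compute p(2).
p(2) = -4

A tropical monomial a ⊗ x^⊗i evaluates to a + i · x. Evaluating each term at x = 2:
  Term 0 contributes -4 + 0 · 2 = -4
  Term 1 contributes -1 + 1 · 2 = 1
  Term 2 contributes 1 + 2 · 2 = 5
  Term 3 contributes 0 + 3 · 2 = 6
p(2) = ⊕ of these = min[-4, 1, 5, 6] = -4.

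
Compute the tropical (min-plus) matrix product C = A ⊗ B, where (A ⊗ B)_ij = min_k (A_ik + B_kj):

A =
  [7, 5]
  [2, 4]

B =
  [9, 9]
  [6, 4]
A ⊗ B =
  [11, 9]
  [10, 8]

Apply the min-plus product entry-by-entry:
  C[0][0] = min over k of (A[0][0] + B[0][0] = 7 + 9 = 16, A[0][1] + B[1][0] = 5 + 6 = 11) = 11 (attained at k = 1)
  C[0][1] = min over k of (A[0][0] + B[0][1] = 7 + 9 = 16, A[0][1] + B[1][1] = 5 + 4 = 9) = 9 (attained at k = 1)
  C[1][0] = min over k of (A[1][0] + B[0][0] = 2 + 9 = 11, A[1][1] + B[1][0] = 4 + 6 = 10) = 10 (attained at k = 1)
  C[1][1] = min over k of (A[1][0] + B[0][1] = 2 + 9 = 11, A[1][1] + B[1][1] = 4 + 4 = 8) = 8 (attained at k = 1)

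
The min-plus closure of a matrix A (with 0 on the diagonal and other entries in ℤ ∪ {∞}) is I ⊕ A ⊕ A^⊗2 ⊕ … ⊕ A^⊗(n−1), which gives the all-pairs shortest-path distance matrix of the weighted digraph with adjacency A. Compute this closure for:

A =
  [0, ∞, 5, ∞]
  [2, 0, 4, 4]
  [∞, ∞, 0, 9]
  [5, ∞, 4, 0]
Closure =
  [0, ∞, 5, 14]
  [2, 0, 4, 4]
  [14, ∞, 0, 9]
  [5, ∞, 4, 0]

This is the Floyd-Warshall all-pairs shortest-path computation. For each intermediate vertex k = 0, 1, …, 3, update dist[i][j] ← min(dist[i][j], dist[i][k] + dist[k][j]). The final matrix gives, for each (i, j), the minimum total weight of any directed path from i to j (possibly empty when i = j).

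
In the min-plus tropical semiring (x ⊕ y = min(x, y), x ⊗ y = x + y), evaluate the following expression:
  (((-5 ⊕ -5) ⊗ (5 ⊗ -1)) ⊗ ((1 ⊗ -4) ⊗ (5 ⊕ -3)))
(((-5 ⊕ -5) ⊗ (5 ⊗ -1)) ⊗ ((1 ⊗ -4) ⊗ (5 ⊕ -3))) = -7

Expand innermost to outermost. Recall ⊕ takes the minimum of its arguments and ⊗ takes their sum. Working out the expression (((-5 ⊕ -5) ⊗ (5 ⊗ -1)) ⊗ ((1 ⊗ -4) ⊗ (5 ⊕ -3))) gives -7.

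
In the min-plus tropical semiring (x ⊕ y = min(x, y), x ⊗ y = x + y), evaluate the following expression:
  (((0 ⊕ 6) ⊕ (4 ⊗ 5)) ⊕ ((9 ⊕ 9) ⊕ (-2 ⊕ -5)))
(((0 ⊕ 6) ⊕ (4 ⊗ 5)) ⊕ ((9 ⊕ 9) ⊕ (-2 ⊕ -5))) = -5

Expand innermost to outermost. Recall ⊕ takes the minimum of its arguments and ⊗ takes their sum. Working out the expression (((0 ⊕ 6) ⊕ (4 ⊗ 5)) ⊕ ((9 ⊕ 9) ⊕ (-2 ⊕ -5))) gives -5.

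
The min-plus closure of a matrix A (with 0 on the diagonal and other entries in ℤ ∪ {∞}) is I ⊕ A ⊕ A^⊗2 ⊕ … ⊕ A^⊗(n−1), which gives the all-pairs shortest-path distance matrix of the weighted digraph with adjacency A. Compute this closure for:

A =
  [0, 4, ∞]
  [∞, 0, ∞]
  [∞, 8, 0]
Closure =
  [0, 4, ∞]
  [∞, 0, ∞]
  [∞, 8, 0]

This is the Floyd-Warshall all-pairs shortest-path computation. For each intermediate vertex k = 0, 1, …, 2, update dist[i][j] ← min(dist[i][j], dist[i][k] + dist[k][j]). The final matrix gives, for each (i, j), the minimum total weight of any directed path from i to j (possibly empty when i = j).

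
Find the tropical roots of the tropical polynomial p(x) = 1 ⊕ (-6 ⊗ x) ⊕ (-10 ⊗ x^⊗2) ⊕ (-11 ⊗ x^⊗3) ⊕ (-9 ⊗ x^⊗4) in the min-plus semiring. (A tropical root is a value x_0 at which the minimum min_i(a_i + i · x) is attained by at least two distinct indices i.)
Roots: {-2, 1, 4, 7}

Each tropical root is a break point of the lower envelope of the lines y = a_i + i · x (there are 5 lines, with slopes 0, 1, ..., 4). Only the lines that attain the minimum somewhere contribute to roots; other lines are dominated. Here the surviving (envelope) indices are i = 4, i = 3, i = 2, i = 1, i = 0.
Intersections between consecutive envelope lines give the roots: for adjacent envelope indices i < j the intersection is x = (a_i − a_j) / (j − i). Reading off the sorted break points: {-2, 1, 4, 7}.
Verification: at each break x_0, at least two indices attain the minimum of min_i(a_i + i · x_0).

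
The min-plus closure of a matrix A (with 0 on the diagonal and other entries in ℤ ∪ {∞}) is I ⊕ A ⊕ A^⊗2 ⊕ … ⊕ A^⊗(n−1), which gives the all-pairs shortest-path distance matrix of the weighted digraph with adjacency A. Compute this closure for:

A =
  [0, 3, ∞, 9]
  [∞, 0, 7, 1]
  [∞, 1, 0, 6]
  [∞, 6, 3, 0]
Closure =
  [0, 3, 7, 4]
  [∞, 0, 4, 1]
  [∞, 1, 0, 2]
  [∞, 4, 3, 0]

This is the Floyd-Warshall all-pairs shortest-path computation. For each intermediate vertex k = 0, 1, …, 3, update dist[i][j] ← min(dist[i][j], dist[i][k] + dist[k][j]). The final matrix gives, for each (i, j), the minimum total weight of any directed path from i to j (possibly empty when i = j).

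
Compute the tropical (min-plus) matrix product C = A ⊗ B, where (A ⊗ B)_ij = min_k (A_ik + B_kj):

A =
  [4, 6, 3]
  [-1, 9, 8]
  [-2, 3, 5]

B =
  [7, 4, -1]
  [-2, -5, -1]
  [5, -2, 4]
A ⊗ B =
  [4, 1, 3]
  [6, 3, -2]
  [1, -2, -3]

Apply the min-plus product entry-by-entry:
  C[0][0] = min over k of (A[0][0] + B[0][0] = 4 + 7 = 11, A[0][1] + B[1][0] = 6 + -2 = 4, A[0][2] + B[2][0] = 3 + 5 = 8) = 4 (attained at k = 1)
  C[0][1] = min over k of (A[0][0] + B[0][1] = 4 + 4 = 8, A[0][1] + B[1][1] = 6 + -5 = 1, A[0][2] + B[2][1] = 3 + -2 = 1) = 1 (attained at k = 1)
  C[0][2] = min over k of (A[0][0] + B[0][2] = 4 + -1 = 3, A[0][1] + B[1][2] = 6 + -1 = 5, A[0][2] + B[2][2] = 3 + 4 = 7) = 3 (attained at k = 0)
  C[1][0] = min over k of (A[1][0] + B[0][0] = -1 + 7 = 6, A[1][1] + B[1][0] = 9 + -2 = 7, A[1][2] + B[2][0] = 8 + 5 = 13) = 6 (attained at k = 0)
  C[1][1] = min over k of (A[1][0] + B[0][1] = -1 + 4 = 3, A[1][1] + B[1][1] = 9 + -5 = 4, A[1][2] + B[2][1] = 8 + -2 = 6) = 3 (attained at k = 0)
  C[1][2] = min over k of (A[1][0] + B[0][2] = -1 + -1 = -2, A[1][1] + B[1][2] = 9 + -1 = 8, A[1][2] + B[2][2] = 8 + 4 = 12) = -2 (attained at k = 0)
  C[2][0] = min over k of (A[2][0] + B[0][0] = -2 + 7 = 5, A[2][1] + B[1][0] = 3 + -2 = 1, A[2][2] + B[2][0] = 5 + 5 = 10) = 1 (attained at k = 1)
  C[2][1] = min over k of (A[2][0] + B[0][1] = -2 + 4 = 2, A[2][1] + B[1][1] = 3 + -5 = -2, A[2][2] + B[2][1] = 5 + -2 = 3) = -2 (attained at k = 1)
  C[2][2] = min over k of (A[2][0] + B[0][2] = -2 + -1 = -3, A[2][1] + B[1][2] = 3 + -1 = 2, A[2][2] + B[2][2] = 5 + 4 = 9) = -3 (attained at k = 0)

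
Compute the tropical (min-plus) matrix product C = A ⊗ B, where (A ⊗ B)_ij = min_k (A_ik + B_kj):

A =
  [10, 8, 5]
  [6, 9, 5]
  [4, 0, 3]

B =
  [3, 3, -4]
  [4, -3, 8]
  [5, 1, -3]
A ⊗ B =
  [10, 5, 2]
  [9, 6, 2]
  [4, -3, 0]

Apply the min-plus product entry-by-entry:
  C[0][0] = min over k of (A[0][0] + B[0][0] = 10 + 3 = 13, A[0][1] + B[1][0] = 8 + 4 = 12, A[0][2] + B[2][0] = 5 + 5 = 10) = 10 (attained at k = 2)
  C[0][1] = min over k of (A[0][0] + B[0][1] = 10 + 3 = 13, A[0][1] + B[1][1] = 8 + -3 = 5, A[0][2] + B[2][1] = 5 + 1 = 6) = 5 (attained at k = 1)
  C[0][2] = min over k of (A[0][0] + B[0][2] = 10 + -4 = 6, A[0][1] + B[1][2] = 8 + 8 = 16, A[0][2] + B[2][2] = 5 + -3 = 2) = 2 (attained at k = 2)
  C[1][0] = min over k of (A[1][0] + B[0][0] = 6 + 3 = 9, A[1][1] + B[1][0] = 9 + 4 = 13, A[1][2] + B[2][0] = 5 + 5 = 10) = 9 (attained at k = 0)
  C[1][1] = min over k of (A[1][0] + B[0][1] = 6 + 3 = 9, A[1][1] + B[1][1] = 9 + -3 = 6, A[1][2] + B[2][1] = 5 + 1 = 6) = 6 (attained at k = 1)
  C[1][2] = min over k of (A[1][0] + B[0][2] = 6 + -4 = 2, A[1][1] + B[1][2] = 9 + 8 = 17, A[1][2] + B[2][2] = 5 + -3 = 2) = 2 (attained at k = 0)
  C[2][0] = min over k of (A[2][0] + B[0][0] = 4 + 3 = 7, A[2][1] + B[1][0] = 0 + 4 = 4, A[2][2] + B[2][0] = 3 + 5 = 8) = 4 (attained at k = 1)
  C[2][1] = min over k of (A[2][0] + B[0][1] = 4 + 3 = 7, A[2][1] + B[1][1] = 0 + -3 = -3, A[2][2] + B[2][1] = 3 + 1 = 4) = -3 (attained at k = 1)
  C[2][2] = min over k of (A[2][0] + B[0][2] = 4 + -4 = 0, A[2][1] + B[1][2] = 0 + 8 = 8, A[2][2] + B[2][2] = 3 + -3 = 0) = 0 (attained at k = 0)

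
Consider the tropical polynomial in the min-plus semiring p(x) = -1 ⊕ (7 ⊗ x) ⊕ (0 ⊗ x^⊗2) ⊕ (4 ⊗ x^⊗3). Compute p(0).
p(0) = -1

A tropical monomial a ⊗ x^⊗i evaluates to a + i · x. Evaluating each term at x = 0:
  Term 0 contributes -1 + 0 · 0 = -1
  Term 1 contributes 7 + 1 · 0 = 7
  Term 2 contributes 0 + 2 · 0 = 0
  Term 3 contributes 4 + 3 · 0 = 4
p(0) = ⊕ of these = min[-1, 7, 0, 4] = -1.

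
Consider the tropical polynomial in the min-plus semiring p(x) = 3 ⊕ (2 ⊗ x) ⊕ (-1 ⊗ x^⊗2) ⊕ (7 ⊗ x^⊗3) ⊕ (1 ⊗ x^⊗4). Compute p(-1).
p(-1) = -3

A tropical monomial a ⊗ x^⊗i evaluates to a + i · x. Evaluating each term at x = -1:
  Term 0 contributes 3 + 0 · -1 = 3
  Term 1 contributes 2 + 1 · -1 = 1
  Term 2 contributes -1 + 2 · -1 = -3
  Term 3 contributes 7 + 3 · -1 = 4
  Term 4 contributes 1 + 4 · -1 = -3
p(-1) = ⊕ of these = min[3, 1, -3, 4, -3] = -3.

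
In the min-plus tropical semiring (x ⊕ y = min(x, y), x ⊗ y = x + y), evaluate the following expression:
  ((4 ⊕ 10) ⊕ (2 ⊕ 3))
((4 ⊕ 10) ⊕ (2 ⊕ 3)) = 2

Expand innermost to outermost. Recall ⊕ takes the minimum of its arguments and ⊗ takes their sum. Working out the expression ((4 ⊕ 10) ⊕ (2 ⊕ 3)) gives 2.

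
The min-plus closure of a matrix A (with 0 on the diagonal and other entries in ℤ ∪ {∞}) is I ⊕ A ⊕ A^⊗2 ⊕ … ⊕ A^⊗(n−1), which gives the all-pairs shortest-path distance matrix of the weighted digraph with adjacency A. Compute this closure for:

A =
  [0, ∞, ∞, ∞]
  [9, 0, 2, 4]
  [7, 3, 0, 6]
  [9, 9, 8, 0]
Closure =
  [0, ∞, ∞, ∞]
  [9, 0, 2, 4]
  [7, 3, 0, 6]
  [9, 9, 8, 0]

This is the Floyd-Warshall all-pairs shortest-path computation. For each intermediate vertex k = 0, 1, …, 3, update dist[i][j] ← min(dist[i][j], dist[i][k] + dist[k][j]). The final matrix gives, for each (i, j), the minimum total weight of any directed path from i to j (possibly empty when i = j).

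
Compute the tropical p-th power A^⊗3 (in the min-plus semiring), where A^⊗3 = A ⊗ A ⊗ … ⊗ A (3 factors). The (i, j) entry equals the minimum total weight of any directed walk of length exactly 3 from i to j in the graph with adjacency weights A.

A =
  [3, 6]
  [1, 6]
A^⊗3 =
  [9, 12]
  [7, 10]

Each entry (A^⊗3)_ij equals the minimum over all length-3 walks i = v_0 → v_1 → … → v_3 = j of Σ_t A[v_t][v_{t+1}]. For example, for (i, j) = (0, 1) we minimise over 4 possible intermediate vertex sequences; the minimum is 12, attained along the walk 0 → 0 → 0 → 1.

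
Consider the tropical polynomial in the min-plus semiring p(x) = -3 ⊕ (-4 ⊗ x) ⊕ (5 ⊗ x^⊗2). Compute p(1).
p(1) = -3

A tropical monomial a ⊗ x^⊗i evaluates to a + i · x. Evaluating each term at x = 1:
  Term 0 contributes -3 + 0 · 1 = -3
  Term 1 contributes -4 + 1 · 1 = -3
  Term 2 contributes 5 + 2 · 1 = 7
p(1) = ⊕ of these = min[-3, -3, 7] = -3.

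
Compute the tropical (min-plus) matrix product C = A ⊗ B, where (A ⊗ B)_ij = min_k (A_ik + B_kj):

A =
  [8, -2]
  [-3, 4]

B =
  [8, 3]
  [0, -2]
A ⊗ B =
  [-2, -4]
  [4, 0]

Apply the min-plus product entry-by-entry:
  C[0][0] = min over k of (A[0][0] + B[0][0] = 8 + 8 = 16, A[0][1] + B[1][0] = -2 + 0 = -2) = -2 (attained at k = 1)
  C[0][1] = min over k of (A[0][0] + B[0][1] = 8 + 3 = 11, A[0][1] + B[1][1] = -2 + -2 = -4) = -4 (attained at k = 1)
  C[1][0] = min over k of (A[1][0] + B[0][0] = -3 + 8 = 5, A[1][1] + B[1][0] = 4 + 0 = 4) = 4 (attained at k = 1)
  C[1][1] = min over k of (A[1][0] + B[0][1] = -3 + 3 = 0, A[1][1] + B[1][1] = 4 + -2 = 2) = 0 (attained at k = 0)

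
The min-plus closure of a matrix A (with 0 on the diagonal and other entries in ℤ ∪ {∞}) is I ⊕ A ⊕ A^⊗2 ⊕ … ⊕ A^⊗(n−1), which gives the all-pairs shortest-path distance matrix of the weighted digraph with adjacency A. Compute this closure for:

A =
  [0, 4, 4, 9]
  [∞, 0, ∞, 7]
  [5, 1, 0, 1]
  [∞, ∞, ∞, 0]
Closure =
  [0, 4, 4, 5]
  [∞, 0, ∞, 7]
  [5, 1, 0, 1]
  [∞, ∞, ∞, 0]

This is the Floyd-Warshall all-pairs shortest-path computation. For each intermediate vertex k = 0, 1, …, 3, update dist[i][j] ← min(dist[i][j], dist[i][k] + dist[k][j]). The final matrix gives, for each (i, j), the minimum total weight of any directed path from i to j (possibly empty when i = j).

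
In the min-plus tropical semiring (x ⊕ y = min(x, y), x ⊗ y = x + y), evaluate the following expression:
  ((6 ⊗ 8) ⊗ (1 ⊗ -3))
((6 ⊗ 8) ⊗ (1 ⊗ -3)) = 12

Expand innermost to outermost. Recall ⊕ takes the minimum of its arguments and ⊗ takes their sum. Working out the expression ((6 ⊗ 8) ⊗ (1 ⊗ -3)) gives 12.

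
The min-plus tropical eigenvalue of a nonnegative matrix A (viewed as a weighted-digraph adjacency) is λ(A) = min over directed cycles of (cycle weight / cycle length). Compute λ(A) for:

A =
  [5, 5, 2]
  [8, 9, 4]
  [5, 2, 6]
λ(A) = 3

Enumerate directed cycles and compute their means (weight / length). Sample:
  cycle 0 → 0: weight = 5, length = 1, mean = 5/1 ≈ 5.000
  cycle 1 → 1: weight = 9, length = 1, mean = 9/1 ≈ 9.000
  cycle 2 → 2: weight = 6, length = 1, mean = 6/1 ≈ 6.000
  cycle 0 → 1 → 0: weight = 13, length = 2, mean = 13/2 ≈ 6.500
  cycle 0 → 2 → 0: weight = 7, length = 2, mean = 7/2 ≈ 3.500
  cycle 1 → 0 → 1: weight = 13, length = 2, mean = 13/2 ≈ 6.500
Minimum mean = 3.000, attained e.g. along the cycle 1 → 2 → 1 with weight 6 and length 2. So λ(A) = 6/2 = 3.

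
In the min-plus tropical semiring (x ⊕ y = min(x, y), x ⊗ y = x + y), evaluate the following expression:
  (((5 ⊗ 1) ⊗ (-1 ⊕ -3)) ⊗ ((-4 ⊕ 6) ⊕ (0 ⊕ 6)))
(((5 ⊗ 1) ⊗ (-1 ⊕ -3)) ⊗ ((-4 ⊕ 6) ⊕ (0 ⊕ 6))) = -1

Expand innermost to outermost. Recall ⊕ takes the minimum of its arguments and ⊗ takes their sum. Working out the expression (((5 ⊗ 1) ⊗ (-1 ⊕ -3)) ⊗ ((-4 ⊕ 6) ⊕ (0 ⊕ 6))) gives -1.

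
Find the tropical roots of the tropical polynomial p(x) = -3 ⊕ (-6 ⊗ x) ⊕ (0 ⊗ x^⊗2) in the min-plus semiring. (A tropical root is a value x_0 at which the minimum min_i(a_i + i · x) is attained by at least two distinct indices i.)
Roots: {-6, 3}

Each tropical root is a break point of the lower envelope of the lines y = a_i + i · x (there are 3 lines, with slopes 0, 1, ..., 2). Only the lines that attain the minimum somewhere contribute to roots; other lines are dominated. Here the surviving (envelope) indices are i = 2, i = 1, i = 0.
Intersections between consecutive envelope lines give the roots: for adjacent envelope indices i < j the intersection is x = (a_i − a_j) / (j − i). Reading off the sorted break points: {-6, 3}.
Verification: at each break x_0, at least two indices attain the minimum of min_i(a_i + i · x_0).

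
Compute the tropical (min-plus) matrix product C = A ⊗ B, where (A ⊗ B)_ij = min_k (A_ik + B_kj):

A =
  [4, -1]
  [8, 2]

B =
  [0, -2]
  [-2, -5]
A ⊗ B =
  [-3, -6]
  [0, -3]

Apply the min-plus product entry-by-entry:
  C[0][0] = min over k of (A[0][0] + B[0][0] = 4 + 0 = 4, A[0][1] + B[1][0] = -1 + -2 = -3) = -3 (attained at k = 1)
  C[0][1] = min over k of (A[0][0] + B[0][1] = 4 + -2 = 2, A[0][1] + B[1][1] = -1 + -5 = -6) = -6 (attained at k = 1)
  C[1][0] = min over k of (A[1][0] + B[0][0] = 8 + 0 = 8, A[1][1] + B[1][0] = 2 + -2 = 0) = 0 (attained at k = 1)
  C[1][1] = min over k of (A[1][0] + B[0][1] = 8 + -2 = 6, A[1][1] + B[1][1] = 2 + -5 = -3) = -3 (attained at k = 1)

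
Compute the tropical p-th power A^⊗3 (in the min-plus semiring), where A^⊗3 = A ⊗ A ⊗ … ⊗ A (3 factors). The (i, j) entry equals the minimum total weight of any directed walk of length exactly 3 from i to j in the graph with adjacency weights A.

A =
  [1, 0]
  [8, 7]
A^⊗3 =
  [3, 2]
  [10, 9]

Each entry (A^⊗3)_ij equals the minimum over all length-3 walks i = v_0 → v_1 → … → v_3 = j of Σ_t A[v_t][v_{t+1}]. For example, for (i, j) = (0, 1) we minimise over 4 possible intermediate vertex sequences; the minimum is 2, attained along the walk 0 → 0 → 0 → 1.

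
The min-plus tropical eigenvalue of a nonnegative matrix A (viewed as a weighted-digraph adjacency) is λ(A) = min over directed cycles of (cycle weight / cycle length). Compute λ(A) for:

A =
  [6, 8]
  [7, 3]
λ(A) = 3

Enumerate directed cycles and compute their means (weight / length). Sample:
  cycle 0 → 0: weight = 6, length = 1, mean = 6/1 ≈ 6.000
  cycle 1 → 1: weight = 3, length = 1, mean = 3/1 ≈ 3.000
  cycle 0 → 1 → 0: weight = 15, length = 2, mean = 15/2 ≈ 7.500
  cycle 1 → 0 → 1: weight = 15, length = 2, mean = 15/2 ≈ 7.500
Minimum mean = 3.000, attained e.g. along the cycle 1 → 1 with weight 3 and length 1. So λ(A) = 3/1 = 3.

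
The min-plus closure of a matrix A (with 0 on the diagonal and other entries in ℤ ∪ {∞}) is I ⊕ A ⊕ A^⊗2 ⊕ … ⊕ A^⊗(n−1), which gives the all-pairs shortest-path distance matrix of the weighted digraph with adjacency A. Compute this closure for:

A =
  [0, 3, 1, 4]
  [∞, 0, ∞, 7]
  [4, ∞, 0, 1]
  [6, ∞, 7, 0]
Closure =
  [0, 3, 1, 2]
  [13, 0, 14, 7]
  [4, 7, 0, 1]
  [6, 9, 7, 0]

This is the Floyd-Warshall all-pairs shortest-path computation. For each intermediate vertex k = 0, 1, …, 3, update dist[i][j] ← min(dist[i][j], dist[i][k] + dist[k][j]). The final matrix gives, for each (i, j), the minimum total weight of any directed path from i to j (possibly empty when i = j).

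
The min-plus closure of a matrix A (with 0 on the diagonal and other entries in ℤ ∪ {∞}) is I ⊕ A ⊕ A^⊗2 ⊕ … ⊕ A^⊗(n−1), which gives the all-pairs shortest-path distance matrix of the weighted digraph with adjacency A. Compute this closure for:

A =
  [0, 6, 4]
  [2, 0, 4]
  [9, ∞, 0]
Closure =
  [0, 6, 4]
  [2, 0, 4]
  [9, 15, 0]

This is the Floyd-Warshall all-pairs shortest-path computation. For each intermediate vertex k = 0, 1, …, 2, update dist[i][j] ← min(dist[i][j], dist[i][k] + dist[k][j]). The final matrix gives, for each (i, j), the minimum total weight of any directed path from i to j (possibly empty when i = j).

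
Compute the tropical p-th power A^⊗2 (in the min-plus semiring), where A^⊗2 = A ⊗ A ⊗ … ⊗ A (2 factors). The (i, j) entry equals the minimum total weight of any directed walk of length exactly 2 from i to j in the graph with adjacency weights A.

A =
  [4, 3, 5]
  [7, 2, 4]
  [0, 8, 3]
A^⊗2 =
  [5, 5, 7]
  [4, 4, 6]
  [3, 3, 5]

Each entry (A^⊗2)_ij equals the minimum over all length-2 walks i = v_0 → v_1 → … → v_2 = j of Σ_t A[v_t][v_{t+1}]. For example, for (i, j) = (0, 2) we minimise over 3 possible intermediate vertex sequences; the minimum is 7, attained along the walk 0 → 1 → 2.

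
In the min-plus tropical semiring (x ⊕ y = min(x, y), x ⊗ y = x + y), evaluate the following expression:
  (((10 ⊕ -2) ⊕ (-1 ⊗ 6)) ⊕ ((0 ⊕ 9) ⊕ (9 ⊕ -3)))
(((10 ⊕ -2) ⊕ (-1 ⊗ 6)) ⊕ ((0 ⊕ 9) ⊕ (9 ⊕ -3))) = -3

Expand innermost to outermost. Recall ⊕ takes the minimum of its arguments and ⊗ takes their sum. Working out the expression (((10 ⊕ -2) ⊕ (-1 ⊗ 6)) ⊕ ((0 ⊕ 9) ⊕ (9 ⊕ -3))) gives -3.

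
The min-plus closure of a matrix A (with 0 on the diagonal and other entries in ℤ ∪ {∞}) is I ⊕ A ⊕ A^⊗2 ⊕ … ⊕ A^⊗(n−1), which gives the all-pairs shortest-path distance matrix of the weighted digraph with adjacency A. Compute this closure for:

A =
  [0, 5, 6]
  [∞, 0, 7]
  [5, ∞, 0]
Closure =
  [0, 5, 6]
  [12, 0, 7]
  [5, 10, 0]

This is the Floyd-Warshall all-pairs shortest-path computation. For each intermediate vertex k = 0, 1, …, 2, update dist[i][j] ← min(dist[i][j], dist[i][k] + dist[k][j]). The final matrix gives, for each (i, j), the minimum total weight of any directed path from i to j (possibly empty when i = j).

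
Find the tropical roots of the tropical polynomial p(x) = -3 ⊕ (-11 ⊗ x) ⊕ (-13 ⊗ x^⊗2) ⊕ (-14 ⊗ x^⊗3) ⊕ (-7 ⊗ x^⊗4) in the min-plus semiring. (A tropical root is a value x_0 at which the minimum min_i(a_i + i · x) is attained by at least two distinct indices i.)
Roots: {-7, 1, 2, 8}

Each tropical root is a break point of the lower envelope of the lines y = a_i + i · x (there are 5 lines, with slopes 0, 1, ..., 4). Only the lines that attain the minimum somewhere contribute to roots; other lines are dominated. Here the surviving (envelope) indices are i = 4, i = 3, i = 2, i = 1, i = 0.
Intersections between consecutive envelope lines give the roots: for adjacent envelope indices i < j the intersection is x = (a_i − a_j) / (j − i). Reading off the sorted break points: {-7, 1, 2, 8}.
Verification: at each break x_0, at least two indices attain the minimum of min_i(a_i + i · x_0).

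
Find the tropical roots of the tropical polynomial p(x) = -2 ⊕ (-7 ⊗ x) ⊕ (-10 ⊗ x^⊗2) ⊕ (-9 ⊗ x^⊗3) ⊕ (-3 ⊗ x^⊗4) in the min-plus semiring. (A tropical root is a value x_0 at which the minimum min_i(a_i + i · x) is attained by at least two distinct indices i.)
Roots: {-6, -1, 3, 5}

Each tropical root is a break point of the lower envelope of the lines y = a_i + i · x (there are 5 lines, with slopes 0, 1, ..., 4). Only the lines that attain the minimum somewhere contribute to roots; other lines are dominated. Here the surviving (envelope) indices are i = 4, i = 3, i = 2, i = 1, i = 0.
Intersections between consecutive envelope lines give the roots: for adjacent envelope indices i < j the intersection is x = (a_i − a_j) / (j − i). Reading off the sorted break points: {-6, -1, 3, 5}.
Verification: at each break x_0, at least two indices attain the minimum of min_i(a_i + i · x_0).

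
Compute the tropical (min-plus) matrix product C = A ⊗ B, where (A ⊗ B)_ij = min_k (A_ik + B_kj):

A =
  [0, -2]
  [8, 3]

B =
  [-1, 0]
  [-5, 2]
A ⊗ B =
  [-7, 0]
  [-2, 5]

Apply the min-plus product entry-by-entry:
  C[0][0] = min over k of (A[0][0] + B[0][0] = 0 + -1 = -1, A[0][1] + B[1][0] = -2 + -5 = -7) = -7 (attained at k = 1)
  C[0][1] = min over k of (A[0][0] + B[0][1] = 0 + 0 = 0, A[0][1] + B[1][1] = -2 + 2 = 0) = 0 (attained at k = 0)
  C[1][0] = min over k of (A[1][0] + B[0][0] = 8 + -1 = 7, A[1][1] + B[1][0] = 3 + -5 = -2) = -2 (attained at k = 1)
  C[1][1] = min over k of (A[1][0] + B[0][1] = 8 + 0 = 8, A[1][1] + B[1][1] = 3 + 2 = 5) = 5 (attained at k = 1)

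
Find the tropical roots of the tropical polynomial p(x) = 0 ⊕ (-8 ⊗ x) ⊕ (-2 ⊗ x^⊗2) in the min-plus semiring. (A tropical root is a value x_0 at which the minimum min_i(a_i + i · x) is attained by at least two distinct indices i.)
Roots: {-6, 8}

Each tropical root is a break point of the lower envelope of the lines y = a_i + i · x (there are 3 lines, with slopes 0, 1, ..., 2). Only the lines that attain the minimum somewhere contribute to roots; other lines are dominated. Here the surviving (envelope) indices are i = 2, i = 1, i = 0.
Intersections between consecutive envelope lines give the roots: for adjacent envelope indices i < j the intersection is x = (a_i − a_j) / (j − i). Reading off the sorted break points: {-6, 8}.
Verification: at each break x_0, at least two indices attain the minimum of min_i(a_i + i · x_0).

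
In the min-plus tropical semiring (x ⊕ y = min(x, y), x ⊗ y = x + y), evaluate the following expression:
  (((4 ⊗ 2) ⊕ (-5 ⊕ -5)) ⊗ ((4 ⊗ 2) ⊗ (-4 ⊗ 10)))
(((4 ⊗ 2) ⊕ (-5 ⊕ -5)) ⊗ ((4 ⊗ 2) ⊗ (-4 ⊗ 10))) = 7

Expand innermost to outermost. Recall ⊕ takes the minimum of its arguments and ⊗ takes their sum. Working out the expression (((4 ⊗ 2) ⊕ (-5 ⊕ -5)) ⊗ ((4 ⊗ 2) ⊗ (-4 ⊗ 10))) gives 7.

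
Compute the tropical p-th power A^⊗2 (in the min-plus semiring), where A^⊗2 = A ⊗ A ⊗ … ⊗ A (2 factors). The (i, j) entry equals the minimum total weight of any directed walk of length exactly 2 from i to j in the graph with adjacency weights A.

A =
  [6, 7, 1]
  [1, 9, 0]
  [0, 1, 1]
A^⊗2 =
  [1, 2, 2]
  [0, 1, 1]
  [1, 2, 1]

Each entry (A^⊗2)_ij equals the minimum over all length-2 walks i = v_0 → v_1 → … → v_2 = j of Σ_t A[v_t][v_{t+1}]. For example, for (i, j) = (0, 2) we minimise over 3 possible intermediate vertex sequences; the minimum is 2, attained along the walk 0 → 2 → 2.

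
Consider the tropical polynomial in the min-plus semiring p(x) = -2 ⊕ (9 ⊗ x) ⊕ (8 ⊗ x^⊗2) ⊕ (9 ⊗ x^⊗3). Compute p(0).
p(0) = -2

A tropical monomial a ⊗ x^⊗i evaluates to a + i · x. Evaluating each term at x = 0:
  Term 0 contributes -2 + 0 · 0 = -2
  Term 1 contributes 9 + 1 · 0 = 9
  Term 2 contributes 8 + 2 · 0 = 8
  Term 3 contributes 9 + 3 · 0 = 9
p(0) = ⊕ of these = min[-2, 9, 8, 9] = -2.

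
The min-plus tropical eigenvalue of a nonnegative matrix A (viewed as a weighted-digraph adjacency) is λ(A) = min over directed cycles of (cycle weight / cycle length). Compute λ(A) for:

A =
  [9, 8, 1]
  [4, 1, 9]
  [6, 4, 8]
λ(A) = 1

Enumerate directed cycles and compute their means (weight / length). Sample:
  cycle 0 → 0: weight = 9, length = 1, mean = 9/1 ≈ 9.000
  cycle 1 → 1: weight = 1, length = 1, mean = 1/1 ≈ 1.000
  cycle 2 → 2: weight = 8, length = 1, mean = 8/1 ≈ 8.000
  cycle 0 → 1 → 0: weight = 12, length = 2, mean = 12/2 ≈ 6.000
  cycle 0 → 2 → 0: weight = 7, length = 2, mean = 7/2 ≈ 3.500
  cycle 1 → 0 → 1: weight = 12, length = 2, mean = 12/2 ≈ 6.000
Minimum mean = 1.000, attained e.g. along the cycle 1 → 1 with weight 1 and length 1. So λ(A) = 1/1 = 1.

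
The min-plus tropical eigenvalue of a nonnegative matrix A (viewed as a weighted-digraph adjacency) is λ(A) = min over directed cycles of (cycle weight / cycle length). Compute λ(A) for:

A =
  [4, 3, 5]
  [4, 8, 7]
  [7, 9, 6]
λ(A) = 7/2

Enumerate directed cycles and compute their means (weight / length). Sample:
  cycle 0 → 0: weight = 4, length = 1, mean = 4/1 ≈ 4.000
  cycle 1 → 1: weight = 8, length = 1, mean = 8/1 ≈ 8.000
  cycle 2 → 2: weight = 6, length = 1, mean = 6/1 ≈ 6.000
  cycle 0 → 1 → 0: weight = 7, length = 2, mean = 7/2 ≈ 3.500
  cycle 0 → 2 → 0: weight = 12, length = 2, mean = 12/2 ≈ 6.000
  cycle 1 → 0 → 1: weight = 7, length = 2, mean = 7/2 ≈ 3.500
Minimum mean = 3.500, attained e.g. along the cycle 0 → 1 → 0 with weight 7 and length 2. So λ(A) = 7/2 = 7/2.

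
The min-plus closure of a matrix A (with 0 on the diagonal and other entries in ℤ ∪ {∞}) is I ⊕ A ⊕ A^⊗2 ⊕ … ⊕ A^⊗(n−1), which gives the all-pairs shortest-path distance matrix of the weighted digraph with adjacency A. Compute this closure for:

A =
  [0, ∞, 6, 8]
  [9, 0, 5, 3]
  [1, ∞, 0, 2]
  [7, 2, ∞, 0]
Closure =
  [0, 10, 6, 8]
  [6, 0, 5, 3]
  [1, 4, 0, 2]
  [7, 2, 7, 0]

This is the Floyd-Warshall all-pairs shortest-path computation. For each intermediate vertex k = 0, 1, …, 3, update dist[i][j] ← min(dist[i][j], dist[i][k] + dist[k][j]). The final matrix gives, for each (i, j), the minimum total weight of any directed path from i to j (possibly empty when i = j).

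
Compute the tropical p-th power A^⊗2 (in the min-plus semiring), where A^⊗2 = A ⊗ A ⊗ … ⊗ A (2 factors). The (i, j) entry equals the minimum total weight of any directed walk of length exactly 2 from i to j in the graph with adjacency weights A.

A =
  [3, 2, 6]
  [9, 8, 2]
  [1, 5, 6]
A^⊗2 =
  [6, 5, 4]
  [3, 7, 8]
  [4, 3, 7]

Each entry (A^⊗2)_ij equals the minimum over all length-2 walks i = v_0 → v_1 → … → v_2 = j of Σ_t A[v_t][v_{t+1}]. For example, for (i, j) = (0, 2) we minimise over 3 possible intermediate vertex sequences; the minimum is 4, attained along the walk 0 → 1 → 2.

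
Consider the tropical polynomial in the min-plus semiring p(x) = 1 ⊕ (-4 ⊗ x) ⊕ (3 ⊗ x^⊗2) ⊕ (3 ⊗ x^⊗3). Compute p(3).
p(3) = -1

A tropical monomial a ⊗ x^⊗i evaluates to a + i · x. Evaluating each term at x = 3:
  Term 0 contributes 1 + 0 · 3 = 1
  Term 1 contributes -4 + 1 · 3 = -1
  Term 2 contributes 3 + 2 · 3 = 9
  Term 3 contributes 3 + 3 · 3 = 12
p(3) = ⊕ of these = min[1, -1, 9, 12] = -1.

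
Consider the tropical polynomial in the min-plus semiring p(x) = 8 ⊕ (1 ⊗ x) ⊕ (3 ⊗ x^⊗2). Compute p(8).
p(8) = 8

A tropical monomial a ⊗ x^⊗i evaluates to a + i · x. Evaluating each term at x = 8:
  Term 0 contributes 8 + 0 · 8 = 8
  Term 1 contributes 1 + 1 · 8 = 9
  Term 2 contributes 3 + 2 · 8 = 19
p(8) = ⊕ of these = min[8, 9, 19] = 8.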